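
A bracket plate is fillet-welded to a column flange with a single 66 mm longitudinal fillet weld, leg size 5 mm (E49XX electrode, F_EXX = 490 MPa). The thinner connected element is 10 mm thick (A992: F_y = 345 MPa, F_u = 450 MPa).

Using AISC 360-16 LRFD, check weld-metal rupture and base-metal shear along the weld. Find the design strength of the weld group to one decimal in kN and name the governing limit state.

Weld metal: throat = 0.707×5 = 3.535 mm, L = 66 mm. φR_n = 0.75 × 0.6 × 490 × 3.535 × 66 = 51.4 kN.
Base metal shear (10 mm plate): yield φR_n = 1.0×0.6×345×10×66 = 136.6 kN; rupture φR_n = 0.75×0.6×450×10×66 = 133.7 kN; take 133.7 kN (rupture).
Governing: min(51.4, 133.7) = 51.4 kN → weld metal.

51.4 kN (weld metal governs)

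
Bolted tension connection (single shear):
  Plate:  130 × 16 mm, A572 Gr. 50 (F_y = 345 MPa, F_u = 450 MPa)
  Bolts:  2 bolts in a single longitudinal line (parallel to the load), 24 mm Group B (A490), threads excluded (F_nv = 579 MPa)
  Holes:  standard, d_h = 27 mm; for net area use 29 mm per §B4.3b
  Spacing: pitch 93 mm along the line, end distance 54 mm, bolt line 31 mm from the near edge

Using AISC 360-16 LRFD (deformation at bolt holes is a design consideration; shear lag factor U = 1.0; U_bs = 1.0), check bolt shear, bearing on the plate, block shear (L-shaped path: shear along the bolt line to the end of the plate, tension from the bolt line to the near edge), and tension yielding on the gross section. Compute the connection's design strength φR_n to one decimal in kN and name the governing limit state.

Bolt shear: A_b = π(24)²/4 = 452.39 mm². φR_n = 0.75 × 579 × 452.39 × 2 × 1 = 392.9 kN.
Bearing (16 mm plate, F_u = 450 MPa): end bolts L_c = 54 − 27/2 = 40.5, R_n = min(1.2×40.5×16×450, 2.4×24×16×450) = 349.92 kN/bolt; interior L_c = 93 − 27 = 66, R_n = 414.72 kN/bolt. φR_n = 0.75 × (1×349.92 + 1×414.72) = 573.5 kN.
Block shear: shear path 1×[54+1×93] = 1×147 mm, A_gv = 2352, A_nv = 1×(147 − 1.5×29)×16 = 1656 mm²; tension to near edge: (31 − 0.5×29)×16 = 264 mm². R_n = min(0.6×450×1656, 0.6×345×2352) + 1.0×450×264 = min(447.12, 486.86) + 118.8 = 565.92 kN. φR_n = 0.75 × 565.92 = 424.4 kN.
Tension yield (gross): A_g = 130×16 = 2080 mm². φR_n = 0.90 × 345 × 2080 = 645.8 kN.
Governing: min(392.9, 573.5, 424.4, 645.8) = 392.9 kN → bolt shear.

392.9 kN (bolt shear governs)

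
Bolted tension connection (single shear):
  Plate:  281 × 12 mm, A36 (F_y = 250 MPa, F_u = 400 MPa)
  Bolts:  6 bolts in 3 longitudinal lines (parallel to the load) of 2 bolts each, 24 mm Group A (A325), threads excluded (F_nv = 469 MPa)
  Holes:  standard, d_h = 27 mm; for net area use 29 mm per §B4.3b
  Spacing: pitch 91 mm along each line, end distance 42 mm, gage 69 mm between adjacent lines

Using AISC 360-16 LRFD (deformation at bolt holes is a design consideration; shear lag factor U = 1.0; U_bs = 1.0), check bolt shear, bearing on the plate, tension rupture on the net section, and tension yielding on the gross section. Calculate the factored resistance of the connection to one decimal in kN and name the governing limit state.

698.4 kN (net-section rupture governs)

Bolt shear: A_b = π(24)²/4 = 452.39 mm². φR_n = 0.75 × 469 × 452.39 × 6 × 1 = 954.8 kN.
Bearing (12 mm plate, F_u = 400 MPa): end bolts L_c = 42 − 27/2 = 28.5, R_n = min(1.2×28.5×12×400, 2.4×24×12×400) = 164.16 kN/bolt; interior L_c = 91 − 27 = 64, R_n = 276.48 kN/bolt. φR_n = 0.75 × (3×164.16 + 3×276.48) = 991.4 kN.
Tension rupture (net): A_n = (281 − 3×29)×12 = 2328 mm² (U = 1.0, A_e = A_n). φR_n = 0.75 × 400 × 2328 = 698.4 kN.
Tension yield (gross): A_g = 281×12 = 3372 mm². φR_n = 0.90 × 250 × 3372 = 758.7 kN.
Governing: min(954.8, 991.4, 698.4, 758.7) = 698.4 kN → net-section rupture.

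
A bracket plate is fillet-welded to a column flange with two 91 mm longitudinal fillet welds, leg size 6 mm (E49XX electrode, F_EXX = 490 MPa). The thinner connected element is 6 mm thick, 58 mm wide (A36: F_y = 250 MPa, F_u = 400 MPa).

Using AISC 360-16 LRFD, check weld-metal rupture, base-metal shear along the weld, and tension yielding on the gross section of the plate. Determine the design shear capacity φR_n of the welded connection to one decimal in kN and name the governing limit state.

78.3 kN (gross-section yield governs)

Weld metal: throat = 0.707×6 = 4.242 mm, L = 2×91 = 182 mm. φR_n = 0.75 × 0.6 × 490 × 4.242 × 182 = 170.2 kN.
Base metal shear (6 mm plate): yield φR_n = 1.0×0.6×250×6×182 = 163.8 kN; rupture φR_n = 0.75×0.6×400×6×182 = 196.6 kN; take 163.8 kN (yield).
Tension yield (gross): A_g = 58×6 = 348 mm². φR_n = 0.90 × 250 × 348 = 78.3 kN.
Governing: min(170.2, 163.8, 78.3) = 78.3 kN → gross-section yield.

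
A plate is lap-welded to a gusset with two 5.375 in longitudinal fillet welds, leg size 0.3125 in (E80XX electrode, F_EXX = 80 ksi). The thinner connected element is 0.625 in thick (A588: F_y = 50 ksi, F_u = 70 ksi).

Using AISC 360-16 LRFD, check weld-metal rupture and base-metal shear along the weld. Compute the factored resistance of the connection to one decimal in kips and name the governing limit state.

Weld metal: throat = 0.707×0.3125 = 0.22094 in, L = 2×5.375 = 10.75 in. φR_n = 0.75 × 0.6 × 80 × 0.22094 × 10.75 = 85.5 kips.
Base metal shear (0.625 in plate): yield φR_n = 1.0×0.6×50×0.625×10.75 = 201.6 kips; rupture φR_n = 0.75×0.6×70×0.625×10.75 = 211.6 kips; take 201.6 kips (yield).
Governing: min(85.5, 201.6) = 85.5 kips → weld metal.

85.5 kips (weld metal governs)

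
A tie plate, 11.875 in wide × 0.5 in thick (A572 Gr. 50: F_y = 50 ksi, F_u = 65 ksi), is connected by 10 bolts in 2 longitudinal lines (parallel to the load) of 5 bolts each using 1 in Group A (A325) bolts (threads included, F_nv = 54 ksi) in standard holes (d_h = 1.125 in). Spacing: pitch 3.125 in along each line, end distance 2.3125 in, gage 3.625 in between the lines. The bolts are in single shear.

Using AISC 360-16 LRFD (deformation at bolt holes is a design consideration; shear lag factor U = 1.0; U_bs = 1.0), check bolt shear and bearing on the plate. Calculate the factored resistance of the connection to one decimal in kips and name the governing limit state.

318.1 kips (bolt shear governs)

Bolt shear: A_b = π(1)²/4 = 0.7854 in². φR_n = 0.75 × 54 × 0.7854 × 10 × 1 = 318.1 kips.
Bearing (0.5 in plate, F_u = 65 ksi): end bolts L_c = 2.3125 − 1.125/2 = 1.75, R_n = min(1.2×1.75×0.5×65, 2.4×1×0.5×65) = 68.25 kips/bolt; interior L_c = 3.125 − 1.125 = 2, R_n = 78 kips/bolt. φR_n = 0.75 × (2×68.25 + 8×78) = 570.4 kips.
Governing: min(318.1, 570.4) = 318.1 kips → bolt shear.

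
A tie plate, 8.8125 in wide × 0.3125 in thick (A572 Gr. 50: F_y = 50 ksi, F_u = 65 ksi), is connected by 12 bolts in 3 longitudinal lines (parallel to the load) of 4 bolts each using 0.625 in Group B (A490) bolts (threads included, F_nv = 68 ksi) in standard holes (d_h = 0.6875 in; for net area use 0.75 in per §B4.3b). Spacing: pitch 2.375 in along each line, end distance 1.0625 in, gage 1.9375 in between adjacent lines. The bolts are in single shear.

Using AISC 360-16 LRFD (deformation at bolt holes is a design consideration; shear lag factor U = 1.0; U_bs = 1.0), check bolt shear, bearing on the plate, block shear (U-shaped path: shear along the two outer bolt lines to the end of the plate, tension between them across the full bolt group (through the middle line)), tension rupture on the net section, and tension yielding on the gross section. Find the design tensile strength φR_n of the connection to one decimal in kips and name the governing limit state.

100.0 kips (net-section rupture governs)

Bolt shear: A_b = π(0.625)²/4 = 0.3068 in². φR_n = 0.75 × 68 × 0.3068 × 12 × 1 = 187.8 kips.
Bearing (0.3125 in plate, F_u = 65 ksi): end bolts L_c = 1.0625 − 0.6875/2 = 0.71875, R_n = min(1.2×0.71875×0.3125×65, 2.4×0.625×0.3125×65) = 17.52 kips/bolt; interior L_c = 2.375 − 0.6875 = 1.6875, R_n = 30.469 kips/bolt. φR_n = 0.75 × (3×17.52 + 9×30.469) = 245.1 kips.
Block shear: shear path 2×[1.0625+3×2.375] = 2×8.1875 in, A_gv = 5.1172, A_nv = 2×(8.1875 − 3.5×0.75)×0.3125 = 3.4766 in²; tension across gage: (3.875 − 2×0.75)×0.3125 = 0.74219 in². R_n = min(0.6×65×3.4766, 0.6×50×5.1172) + 1.0×65×0.74219 = min(135.59, 153.52) + 48.242 = 183.83 kips. φR_n = 0.75 × 183.83 = 137.9 kips.
Tension rupture (net): A_n = (8.8125 − 3×0.75)×0.3125 = 2.0508 in² (U = 1.0, A_e = A_n). φR_n = 0.75 × 65 × 2.0508 = 100.0 kips.
Tension yield (gross): A_g = 8.8125×0.3125 = 2.7539 in². φR_n = 0.90 × 50 × 2.7539 = 123.9 kips.
Governing: min(187.8, 245.1, 137.9, 100.0, 123.9) = 100.0 kips → net-section rupture.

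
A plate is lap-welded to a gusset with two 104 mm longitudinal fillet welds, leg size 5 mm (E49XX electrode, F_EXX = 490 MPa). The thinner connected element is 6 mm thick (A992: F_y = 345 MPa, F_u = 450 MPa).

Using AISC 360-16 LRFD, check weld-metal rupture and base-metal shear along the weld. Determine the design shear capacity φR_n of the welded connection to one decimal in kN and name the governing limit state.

162.1 kN (weld metal governs)

Weld metal: throat = 0.707×5 = 3.535 mm, L = 2×104 = 208 mm. φR_n = 0.75 × 0.6 × 490 × 3.535 × 208 = 162.1 kN.
Base metal shear (6 mm plate): yield φR_n = 1.0×0.6×345×6×208 = 258.3 kN; rupture φR_n = 0.75×0.6×450×6×208 = 252.7 kN; take 252.7 kN (rupture).
Governing: min(162.1, 252.7) = 162.1 kN → weld metal.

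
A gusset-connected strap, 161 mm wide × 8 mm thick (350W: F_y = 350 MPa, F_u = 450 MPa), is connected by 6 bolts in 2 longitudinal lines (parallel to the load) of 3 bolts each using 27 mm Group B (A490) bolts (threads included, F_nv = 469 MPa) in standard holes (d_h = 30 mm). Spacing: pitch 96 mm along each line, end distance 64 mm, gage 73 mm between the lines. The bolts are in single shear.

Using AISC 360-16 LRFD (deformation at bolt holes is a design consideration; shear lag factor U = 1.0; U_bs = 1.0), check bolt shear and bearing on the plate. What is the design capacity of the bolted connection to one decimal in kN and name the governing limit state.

Bolt shear: A_b = π(27)²/4 = 572.56 mm². φR_n = 0.75 × 469 × 572.56 × 6 × 1 = 1208.4 kN.
Bearing (8 mm plate, F_u = 450 MPa): end bolts L_c = 64 − 30/2 = 49, R_n = min(1.2×49×8×450, 2.4×27×8×450) = 211.68 kN/bolt; interior L_c = 96 − 30 = 66, R_n = 233.28 kN/bolt. φR_n = 0.75 × (2×211.68 + 4×233.28) = 1017.4 kN.
Governing: min(1208.4, 1017.4) = 1017.4 kN → bearing.

1017.4 kN (bearing governs)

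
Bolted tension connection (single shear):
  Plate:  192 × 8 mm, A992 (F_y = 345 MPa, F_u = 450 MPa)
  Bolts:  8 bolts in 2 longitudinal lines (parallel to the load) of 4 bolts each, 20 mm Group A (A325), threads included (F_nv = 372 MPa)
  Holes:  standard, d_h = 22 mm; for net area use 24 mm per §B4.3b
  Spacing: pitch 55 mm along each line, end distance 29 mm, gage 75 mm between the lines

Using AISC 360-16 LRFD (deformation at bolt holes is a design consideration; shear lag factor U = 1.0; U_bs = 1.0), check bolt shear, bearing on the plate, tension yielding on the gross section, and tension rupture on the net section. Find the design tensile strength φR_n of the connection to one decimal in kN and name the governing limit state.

388.8 kN (net-section rupture governs)

Bolt shear: A_b = π(20)²/4 = 314.16 mm². φR_n = 0.75 × 372 × 314.16 × 8 × 1 = 701.2 kN.
Bearing (8 mm plate, F_u = 450 MPa): end bolts L_c = 29 − 22/2 = 18, R_n = min(1.2×18×8×450, 2.4×20×8×450) = 77.76 kN/bolt; interior L_c = 55 − 22 = 33, R_n = 142.56 kN/bolt. φR_n = 0.75 × (2×77.76 + 6×142.56) = 758.2 kN.
Tension yield (gross): A_g = 192×8 = 1536 mm². φR_n = 0.90 × 345 × 1536 = 476.9 kN.
Tension rupture (net): A_n = (192 − 2×24)×8 = 1152 mm² (U = 1.0, A_e = A_n). φR_n = 0.75 × 450 × 1152 = 388.8 kN.
Governing: min(701.2, 758.2, 476.9, 388.8) = 388.8 kN → net-section rupture.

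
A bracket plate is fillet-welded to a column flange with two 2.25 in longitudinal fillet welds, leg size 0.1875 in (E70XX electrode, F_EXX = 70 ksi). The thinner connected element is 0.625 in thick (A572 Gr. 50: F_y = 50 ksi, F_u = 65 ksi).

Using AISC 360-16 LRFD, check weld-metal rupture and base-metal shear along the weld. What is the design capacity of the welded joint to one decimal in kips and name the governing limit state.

Weld metal: throat = 0.707×0.1875 = 0.13256 in, L = 2×2.25 = 4.5 in. φR_n = 0.75 × 0.6 × 70 × 0.13256 × 4.5 = 18.8 kips.
Base metal shear (0.625 in plate): yield φR_n = 1.0×0.6×50×0.625×4.5 = 84.4 kips; rupture φR_n = 0.75×0.6×65×0.625×4.5 = 82.3 kips; take 82.3 kips (rupture).
Governing: min(18.8, 82.3) = 18.8 kips → weld metal.

18.8 kips (weld metal governs)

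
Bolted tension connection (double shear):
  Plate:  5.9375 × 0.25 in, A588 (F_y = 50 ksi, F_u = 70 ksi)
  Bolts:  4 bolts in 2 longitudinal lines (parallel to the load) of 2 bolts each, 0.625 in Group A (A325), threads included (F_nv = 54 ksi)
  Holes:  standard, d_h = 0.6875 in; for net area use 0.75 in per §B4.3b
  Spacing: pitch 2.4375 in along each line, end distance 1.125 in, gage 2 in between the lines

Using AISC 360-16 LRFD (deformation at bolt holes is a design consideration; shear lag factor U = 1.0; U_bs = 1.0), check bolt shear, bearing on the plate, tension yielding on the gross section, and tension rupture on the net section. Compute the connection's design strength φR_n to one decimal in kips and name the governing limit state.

58.2 kips (net-section rupture governs)

Bolt shear: A_b = π(0.625)²/4 = 0.3068 in². φR_n = 0.75 × 54 × 0.3068 × 4 × 2 = 99.4 kips.
Bearing (0.25 in plate, F_u = 70 ksi): end bolts L_c = 1.125 − 0.6875/2 = 0.78125, R_n = min(1.2×0.78125×0.25×70, 2.4×0.625×0.25×70) = 16.406 kips/bolt; interior L_c = 2.4375 − 0.6875 = 1.75, R_n = 26.25 kips/bolt. φR_n = 0.75 × (2×16.406 + 2×26.25) = 64.0 kips.
Tension yield (gross): A_g = 5.9375×0.25 = 1.4844 in². φR_n = 0.90 × 50 × 1.4844 = 66.8 kips.
Tension rupture (net): A_n = (5.9375 − 2×0.75)×0.25 = 1.1094 in² (U = 1.0, A_e = A_n). φR_n = 0.75 × 70 × 1.1094 = 58.2 kips.
Governing: min(99.4, 64.0, 66.8, 58.2) = 58.2 kips → net-section rupture.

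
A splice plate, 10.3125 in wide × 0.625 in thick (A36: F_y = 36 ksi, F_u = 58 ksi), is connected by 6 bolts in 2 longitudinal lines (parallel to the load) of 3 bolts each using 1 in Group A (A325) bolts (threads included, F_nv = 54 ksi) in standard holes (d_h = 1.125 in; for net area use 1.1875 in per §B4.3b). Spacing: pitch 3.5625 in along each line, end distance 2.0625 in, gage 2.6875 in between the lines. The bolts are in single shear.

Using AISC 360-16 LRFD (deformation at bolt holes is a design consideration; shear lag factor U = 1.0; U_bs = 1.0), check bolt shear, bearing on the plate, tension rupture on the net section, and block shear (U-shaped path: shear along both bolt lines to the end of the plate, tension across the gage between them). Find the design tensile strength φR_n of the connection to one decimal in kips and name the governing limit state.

Bolt shear: A_b = π(1)²/4 = 0.7854 in². φR_n = 0.75 × 54 × 0.7854 × 6 × 1 = 190.9 kips.
Bearing (0.625 in plate, F_u = 58 ksi): end bolts L_c = 2.0625 − 1.125/2 = 1.5, R_n = min(1.2×1.5×0.625×58, 2.4×1×0.625×58) = 65.25 kips/bolt; interior L_c = 3.5625 − 1.125 = 2.4375, R_n = 87 kips/bolt. φR_n = 0.75 × (2×65.25 + 4×87) = 358.9 kips.
Tension rupture (net): A_n = (10.3125 − 2×1.1875)×0.625 = 4.9609 in² (U = 1.0, A_e = A_n). φR_n = 0.75 × 58 × 4.9609 = 215.8 kips.
Block shear: shear path 2×[2.0625+2×3.5625] = 2×9.1875 in, A_gv = 11.484, A_nv = 2×(9.1875 − 2.5×1.1875)×0.625 = 7.7734 in²; tension across gage: (2.6875 − 1×1.1875)×0.625 = 0.9375 in². R_n = min(0.6×58×7.7734, 0.6×36×11.484) + 1.0×58×0.9375 = min(270.51, 248.05) + 54.375 = 302.43 kips. φR_n = 0.75 × 302.43 = 226.8 kips.
Governing: min(190.9, 358.9, 215.8, 226.8) = 190.9 kips → bolt shear.

190.9 kips (bolt shear governs)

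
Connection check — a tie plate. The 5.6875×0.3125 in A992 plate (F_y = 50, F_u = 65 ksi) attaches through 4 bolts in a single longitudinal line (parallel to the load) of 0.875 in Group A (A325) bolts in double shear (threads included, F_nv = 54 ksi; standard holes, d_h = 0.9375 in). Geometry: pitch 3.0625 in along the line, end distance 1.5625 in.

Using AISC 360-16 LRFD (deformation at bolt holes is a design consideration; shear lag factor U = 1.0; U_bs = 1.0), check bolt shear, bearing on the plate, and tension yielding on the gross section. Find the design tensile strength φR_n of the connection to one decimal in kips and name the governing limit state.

80.0 kips (gross-section yield governs)

Bolt shear: A_b = π(0.875)²/4 = 0.60132 in². φR_n = 0.75 × 54 × 0.60132 × 4 × 2 = 194.8 kips.
Bearing (0.3125 in plate, F_u = 65 ksi): end bolts L_c = 1.5625 − 0.9375/2 = 1.09375, R_n = min(1.2×1.09375×0.3125×65, 2.4×0.875×0.3125×65) = 26.66 kips/bolt; interior L_c = 3.0625 − 0.9375 = 2.125, R_n = 42.656 kips/bolt. φR_n = 0.75 × (1×26.66 + 3×42.656) = 116.0 kips.
Tension yield (gross): A_g = 5.6875×0.3125 = 1.7773 in². φR_n = 0.90 × 50 × 1.7773 = 80.0 kips.
Governing: min(194.8, 116.0, 80.0) = 80.0 kips → gross-section yield.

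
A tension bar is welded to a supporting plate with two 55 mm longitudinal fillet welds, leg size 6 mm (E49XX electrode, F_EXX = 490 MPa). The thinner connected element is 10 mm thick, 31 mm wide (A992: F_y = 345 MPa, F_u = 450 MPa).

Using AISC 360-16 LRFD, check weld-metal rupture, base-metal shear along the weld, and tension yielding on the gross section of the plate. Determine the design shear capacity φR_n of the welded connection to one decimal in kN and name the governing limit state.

96.3 kN (gross-section yield governs)

Weld metal: throat = 0.707×6 = 4.242 mm, L = 2×55 = 110 mm. φR_n = 0.75 × 0.6 × 490 × 4.242 × 110 = 102.9 kN.
Base metal shear (10 mm plate): yield φR_n = 1.0×0.6×345×10×110 = 227.7 kN; rupture φR_n = 0.75×0.6×450×10×110 = 222.8 kN; take 222.8 kN (rupture).
Tension yield (gross): A_g = 31×10 = 310 mm². φR_n = 0.90 × 345 × 310 = 96.3 kN.
Governing: min(102.9, 222.8, 96.3) = 96.3 kN → gross-section yield.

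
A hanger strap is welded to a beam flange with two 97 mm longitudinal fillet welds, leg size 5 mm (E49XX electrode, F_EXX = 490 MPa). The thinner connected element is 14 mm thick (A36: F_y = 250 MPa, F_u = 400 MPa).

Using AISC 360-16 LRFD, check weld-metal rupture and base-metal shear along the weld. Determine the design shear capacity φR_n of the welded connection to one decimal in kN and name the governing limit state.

151.2 kN (weld metal governs)

Weld metal: throat = 0.707×5 = 3.535 mm, L = 2×97 = 194 mm. φR_n = 0.75 × 0.6 × 490 × 3.535 × 194 = 151.2 kN.
Base metal shear (14 mm plate): yield φR_n = 1.0×0.6×250×14×194 = 407.4 kN; rupture φR_n = 0.75×0.6×400×14×194 = 488.9 kN; take 407.4 kN (yield).
Governing: min(151.2, 407.4) = 151.2 kN → weld metal.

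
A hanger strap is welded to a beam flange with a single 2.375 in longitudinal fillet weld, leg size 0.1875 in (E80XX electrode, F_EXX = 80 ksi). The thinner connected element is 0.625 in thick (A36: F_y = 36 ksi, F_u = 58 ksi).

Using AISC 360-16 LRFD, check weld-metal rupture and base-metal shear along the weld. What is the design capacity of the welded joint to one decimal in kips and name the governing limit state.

Weld metal: throat = 0.707×0.1875 = 0.13256 in, L = 2.375 in. φR_n = 0.75 × 0.6 × 80 × 0.13256 × 2.375 = 11.3 kips.
Base metal shear (0.625 in plate): yield φR_n = 1.0×0.6×36×0.625×2.375 = 32.1 kips; rupture φR_n = 0.75×0.6×58×0.625×2.375 = 38.7 kips; take 32.1 kips (yield).
Governing: min(11.3, 32.1) = 11.3 kips → weld metal.

11.3 kips (weld metal governs)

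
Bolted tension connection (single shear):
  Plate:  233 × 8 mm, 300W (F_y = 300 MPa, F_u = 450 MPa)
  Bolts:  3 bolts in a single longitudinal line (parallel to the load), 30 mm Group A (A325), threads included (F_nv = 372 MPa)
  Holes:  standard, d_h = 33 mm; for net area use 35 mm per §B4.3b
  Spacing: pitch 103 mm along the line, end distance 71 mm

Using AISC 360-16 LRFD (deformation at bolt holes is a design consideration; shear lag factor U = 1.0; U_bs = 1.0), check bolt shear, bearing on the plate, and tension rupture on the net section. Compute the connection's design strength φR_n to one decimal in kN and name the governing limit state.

534.6 kN (net-section rupture governs)

Bolt shear: A_b = π(30)²/4 = 706.86 mm². φR_n = 0.75 × 372 × 706.86 × 3 × 1 = 591.6 kN.
Bearing (8 mm plate, F_u = 450 MPa): end bolts L_c = 71 − 33/2 = 54.5, R_n = min(1.2×54.5×8×450, 2.4×30×8×450) = 235.44 kN/bolt; interior L_c = 103 − 33 = 70, R_n = 259.2 kN/bolt. φR_n = 0.75 × (1×235.44 + 2×259.2) = 565.4 kN.
Tension rupture (net): A_n = (233 − 1×35)×8 = 1584 mm² (U = 1.0, A_e = A_n). φR_n = 0.75 × 450 × 1584 = 534.6 kN.
Governing: min(591.6, 565.4, 534.6) = 534.6 kN → net-section rupture.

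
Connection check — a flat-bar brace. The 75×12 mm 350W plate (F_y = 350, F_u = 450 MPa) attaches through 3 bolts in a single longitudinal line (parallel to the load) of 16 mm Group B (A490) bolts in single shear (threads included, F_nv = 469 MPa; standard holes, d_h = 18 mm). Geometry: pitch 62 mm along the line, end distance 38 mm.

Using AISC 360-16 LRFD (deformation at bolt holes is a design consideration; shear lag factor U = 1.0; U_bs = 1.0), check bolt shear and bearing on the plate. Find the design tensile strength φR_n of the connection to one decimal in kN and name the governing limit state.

Bolt shear: A_b = π(16)²/4 = 201.06 mm². φR_n = 0.75 × 469 × 201.06 × 3 × 1 = 212.2 kN.
Bearing (12 mm plate, F_u = 450 MPa): end bolts L_c = 38 − 18/2 = 29, R_n = min(1.2×29×12×450, 2.4×16×12×450) = 187.92 kN/bolt; interior L_c = 62 − 18 = 44, R_n = 207.36 kN/bolt. φR_n = 0.75 × (1×187.92 + 2×207.36) = 452.0 kN.
Governing: min(212.2, 452.0) = 212.2 kN → bolt shear.

212.2 kN (bolt shear governs)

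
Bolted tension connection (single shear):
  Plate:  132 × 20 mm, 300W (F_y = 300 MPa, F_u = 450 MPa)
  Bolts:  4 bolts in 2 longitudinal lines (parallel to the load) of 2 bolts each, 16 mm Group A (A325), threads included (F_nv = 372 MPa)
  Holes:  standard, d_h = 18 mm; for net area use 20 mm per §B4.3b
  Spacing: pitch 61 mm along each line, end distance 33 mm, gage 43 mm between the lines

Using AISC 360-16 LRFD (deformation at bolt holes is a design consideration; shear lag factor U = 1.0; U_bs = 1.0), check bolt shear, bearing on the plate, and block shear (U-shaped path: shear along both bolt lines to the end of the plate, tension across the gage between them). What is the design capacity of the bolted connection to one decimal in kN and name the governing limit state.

Bolt shear: A_b = π(16)²/4 = 201.06 mm². φR_n = 0.75 × 372 × 201.06 × 4 × 1 = 224.4 kN.
Bearing (20 mm plate, F_u = 450 MPa): end bolts L_c = 33 − 18/2 = 24, R_n = min(1.2×24×20×450, 2.4×16×20×450) = 259.2 kN/bolt; interior L_c = 61 − 18 = 43, R_n = 345.6 kN/bolt. φR_n = 0.75 × (2×259.2 + 2×345.6) = 907.2 kN.
Block shear: shear path 2×[33+1×61] = 2×94 mm, A_gv = 3760, A_nv = 2×(94 − 1.5×20)×20 = 2560 mm²; tension across gage: (43 − 1×20)×20 = 460 mm². R_n = min(0.6×450×2560, 0.6×300×3760) + 1.0×450×460 = min(691.2, 676.8) + 207 = 883.8 kN. φR_n = 0.75 × 883.8 = 662.9 kN.
Governing: min(224.4, 907.2, 662.9) = 224.4 kN → bolt shear.

224.4 kN (bolt shear governs)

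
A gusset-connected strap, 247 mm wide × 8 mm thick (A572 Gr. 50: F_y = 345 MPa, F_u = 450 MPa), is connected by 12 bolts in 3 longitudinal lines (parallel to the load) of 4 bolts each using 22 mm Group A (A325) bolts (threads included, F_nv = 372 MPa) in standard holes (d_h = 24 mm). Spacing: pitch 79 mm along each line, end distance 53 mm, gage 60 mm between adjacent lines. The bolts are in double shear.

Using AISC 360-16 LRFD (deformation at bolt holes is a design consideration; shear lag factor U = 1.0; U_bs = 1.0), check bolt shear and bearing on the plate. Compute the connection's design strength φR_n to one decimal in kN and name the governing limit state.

1681.6 kN (bearing governs)

Bolt shear: A_b = π(22)²/4 = 380.13 mm². φR_n = 0.75 × 372 × 380.13 × 12 × 2 = 2545.4 kN.
Bearing (8 mm plate, F_u = 450 MPa): end bolts L_c = 53 − 24/2 = 41, R_n = min(1.2×41×8×450, 2.4×22×8×450) = 177.12 kN/bolt; interior L_c = 79 − 24 = 55, R_n = 190.08 kN/bolt. φR_n = 0.75 × (3×177.12 + 9×190.08) = 1681.6 kN.
Governing: min(2545.4, 1681.6) = 1681.6 kN → bearing.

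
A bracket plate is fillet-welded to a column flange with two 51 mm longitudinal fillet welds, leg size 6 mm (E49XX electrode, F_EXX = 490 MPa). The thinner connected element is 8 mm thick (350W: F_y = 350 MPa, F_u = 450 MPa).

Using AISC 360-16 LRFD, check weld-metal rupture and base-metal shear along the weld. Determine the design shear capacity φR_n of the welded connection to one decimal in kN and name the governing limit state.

Weld metal: throat = 0.707×6 = 4.242 mm, L = 2×51 = 102 mm. φR_n = 0.75 × 0.6 × 490 × 4.242 × 102 = 95.4 kN.
Base metal shear (8 mm plate): yield φR_n = 1.0×0.6×350×8×102 = 171.4 kN; rupture φR_n = 0.75×0.6×450×8×102 = 165.2 kN; take 165.2 kN (rupture).
Governing: min(95.4, 165.2) = 95.4 kN → weld metal.

95.4 kN (weld metal governs)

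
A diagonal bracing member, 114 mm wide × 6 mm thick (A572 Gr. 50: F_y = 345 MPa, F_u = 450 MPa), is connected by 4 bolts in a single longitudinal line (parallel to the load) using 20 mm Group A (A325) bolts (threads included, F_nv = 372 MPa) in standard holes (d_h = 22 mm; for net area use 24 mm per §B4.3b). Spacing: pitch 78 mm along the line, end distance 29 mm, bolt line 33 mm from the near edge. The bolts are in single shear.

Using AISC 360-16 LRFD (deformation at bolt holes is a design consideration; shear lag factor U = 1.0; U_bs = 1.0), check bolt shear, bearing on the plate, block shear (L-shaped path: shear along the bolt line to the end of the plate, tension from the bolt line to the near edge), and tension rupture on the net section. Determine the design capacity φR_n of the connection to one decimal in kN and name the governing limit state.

Bolt shear: A_b = π(20)²/4 = 314.16 mm². φR_n = 0.75 × 372 × 314.16 × 4 × 1 = 350.6 kN.
Bearing (6 mm plate, F_u = 450 MPa): end bolts L_c = 29 − 22/2 = 18, R_n = min(1.2×18×6×450, 2.4×20×6×450) = 58.32 kN/bolt; interior L_c = 78 − 22 = 56, R_n = 129.6 kN/bolt. φR_n = 0.75 × (1×58.32 + 3×129.6) = 335.3 kN.
Block shear: shear path 1×[29+3×78] = 1×263 mm, A_gv = 1578, A_nv = 1×(263 − 3.5×24)×6 = 1074 mm²; tension to near edge: (33 − 0.5×24)×6 = 126 mm². R_n = min(0.6×450×1074, 0.6×345×1578) + 1.0×450×126 = min(289.98, 326.65) + 56.7 = 346.68 kN. φR_n = 0.75 × 346.68 = 260.0 kN.
Tension rupture (net): A_n = (114 − 1×24)×6 = 540 mm² (U = 1.0, A_e = A_n). φR_n = 0.75 × 450 × 540 = 182.3 kN.
Governing: min(350.6, 335.3, 260.0, 182.3) = 182.3 kN → net-section rupture.

182.3 kN (net-section rupture governs)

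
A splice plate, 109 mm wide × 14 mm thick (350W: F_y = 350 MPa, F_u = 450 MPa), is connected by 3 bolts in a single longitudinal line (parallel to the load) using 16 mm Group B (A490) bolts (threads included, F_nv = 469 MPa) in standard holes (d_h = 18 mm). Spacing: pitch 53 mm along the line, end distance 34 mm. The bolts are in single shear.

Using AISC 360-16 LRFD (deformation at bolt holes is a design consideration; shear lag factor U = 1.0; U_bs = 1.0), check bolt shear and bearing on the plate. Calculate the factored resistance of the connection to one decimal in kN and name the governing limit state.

212.2 kN (bolt shear governs)

Bolt shear: A_b = π(16)²/4 = 201.06 mm². φR_n = 0.75 × 469 × 201.06 × 3 × 1 = 212.2 kN.
Bearing (14 mm plate, F_u = 450 MPa): end bolts L_c = 34 − 18/2 = 25, R_n = min(1.2×25×14×450, 2.4×16×14×450) = 189 kN/bolt; interior L_c = 53 − 18 = 35, R_n = 241.92 kN/bolt. φR_n = 0.75 × (1×189 + 2×241.92) = 504.6 kN.
Governing: min(212.2, 504.6) = 212.2 kN → bolt shear.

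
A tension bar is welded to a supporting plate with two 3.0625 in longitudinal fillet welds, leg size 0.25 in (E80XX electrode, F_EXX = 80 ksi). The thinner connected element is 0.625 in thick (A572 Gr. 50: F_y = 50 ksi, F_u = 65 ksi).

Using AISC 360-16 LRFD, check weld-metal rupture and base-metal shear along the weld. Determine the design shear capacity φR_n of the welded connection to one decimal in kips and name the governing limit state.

39.0 kips (weld metal governs)

Weld metal: throat = 0.707×0.25 = 0.17675 in, L = 2×3.0625 = 6.125 in. φR_n = 0.75 × 0.6 × 80 × 0.17675 × 6.125 = 39.0 kips.
Base metal shear (0.625 in plate): yield φR_n = 1.0×0.6×50×0.625×6.125 = 114.8 kips; rupture φR_n = 0.75×0.6×65×0.625×6.125 = 112.0 kips; take 112.0 kips (rupture).
Governing: min(39.0, 112.0) = 39.0 kips → weld metal.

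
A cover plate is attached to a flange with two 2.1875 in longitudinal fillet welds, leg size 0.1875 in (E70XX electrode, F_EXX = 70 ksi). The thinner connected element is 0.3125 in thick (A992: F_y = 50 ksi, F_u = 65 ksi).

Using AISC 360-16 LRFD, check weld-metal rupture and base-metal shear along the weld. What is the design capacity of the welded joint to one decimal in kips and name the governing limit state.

18.3 kips (weld metal governs)

Weld metal: throat = 0.707×0.1875 = 0.13256 in, L = 2×2.1875 = 4.375 in. φR_n = 0.75 × 0.6 × 70 × 0.13256 × 4.375 = 18.3 kips.
Base metal shear (0.3125 in plate): yield φR_n = 1.0×0.6×50×0.3125×4.375 = 41.0 kips; rupture φR_n = 0.75×0.6×65×0.3125×4.375 = 40.0 kips; take 40.0 kips (rupture).
Governing: min(18.3, 40.0) = 18.3 kips → weld metal.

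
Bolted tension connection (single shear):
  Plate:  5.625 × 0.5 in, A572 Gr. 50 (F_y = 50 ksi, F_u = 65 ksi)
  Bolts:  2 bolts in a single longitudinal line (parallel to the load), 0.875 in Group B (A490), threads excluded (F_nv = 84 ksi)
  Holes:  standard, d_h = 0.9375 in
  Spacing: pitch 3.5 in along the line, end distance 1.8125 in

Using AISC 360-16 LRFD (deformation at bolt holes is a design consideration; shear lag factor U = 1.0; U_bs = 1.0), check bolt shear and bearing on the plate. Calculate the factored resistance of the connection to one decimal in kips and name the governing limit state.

Bolt shear: A_b = π(0.875)²/4 = 0.60132 in². φR_n = 0.75 × 84 × 0.60132 × 2 × 1 = 75.8 kips.
Bearing (0.5 in plate, F_u = 65 ksi): end bolts L_c = 1.8125 − 0.9375/2 = 1.34375, R_n = min(1.2×1.34375×0.5×65, 2.4×0.875×0.5×65) = 52.406 kips/bolt; interior L_c = 3.5 − 0.9375 = 2.5625, R_n = 68.25 kips/bolt. φR_n = 0.75 × (1×52.406 + 1×68.25) = 90.5 kips.
Governing: min(75.8, 90.5) = 75.8 kips → bolt shear.

75.8 kips (bolt shear governs)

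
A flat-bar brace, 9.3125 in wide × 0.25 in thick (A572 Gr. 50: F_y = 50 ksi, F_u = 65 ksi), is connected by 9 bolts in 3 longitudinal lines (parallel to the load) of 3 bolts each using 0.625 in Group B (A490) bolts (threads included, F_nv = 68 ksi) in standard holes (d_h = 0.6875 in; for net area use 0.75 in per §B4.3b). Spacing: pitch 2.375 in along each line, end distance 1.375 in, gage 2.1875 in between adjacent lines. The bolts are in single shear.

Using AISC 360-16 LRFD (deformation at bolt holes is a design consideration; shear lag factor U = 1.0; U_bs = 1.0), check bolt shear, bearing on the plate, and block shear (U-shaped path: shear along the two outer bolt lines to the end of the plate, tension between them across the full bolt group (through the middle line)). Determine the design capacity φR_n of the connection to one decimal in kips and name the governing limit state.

Bolt shear: A_b = π(0.625)²/4 = 0.3068 in². φR_n = 0.75 × 68 × 0.3068 × 9 × 1 = 140.8 kips.
Bearing (0.25 in plate, F_u = 65 ksi): end bolts L_c = 1.375 − 0.6875/2 = 1.03125, R_n = min(1.2×1.03125×0.25×65, 2.4×0.625×0.25×65) = 20.109 kips/bolt; interior L_c = 2.375 − 0.6875 = 1.6875, R_n = 24.375 kips/bolt. φR_n = 0.75 × (3×20.109 + 6×24.375) = 154.9 kips.
Block shear: shear path 2×[1.375+2×2.375] = 2×6.125 in, A_gv = 3.0625, A_nv = 2×(6.125 − 2.5×0.75)×0.25 = 2.125 in²; tension across gage: (4.375 − 2×0.75)×0.25 = 0.71875 in². R_n = min(0.6×65×2.125, 0.6×50×3.0625) + 1.0×65×0.71875 = min(82.875, 91.875) + 46.719 = 129.59 kips. φR_n = 0.75 × 129.59 = 97.2 kips.
Governing: min(140.8, 154.9, 97.2) = 97.2 kips → block shear.

97.2 kips (block shear governs)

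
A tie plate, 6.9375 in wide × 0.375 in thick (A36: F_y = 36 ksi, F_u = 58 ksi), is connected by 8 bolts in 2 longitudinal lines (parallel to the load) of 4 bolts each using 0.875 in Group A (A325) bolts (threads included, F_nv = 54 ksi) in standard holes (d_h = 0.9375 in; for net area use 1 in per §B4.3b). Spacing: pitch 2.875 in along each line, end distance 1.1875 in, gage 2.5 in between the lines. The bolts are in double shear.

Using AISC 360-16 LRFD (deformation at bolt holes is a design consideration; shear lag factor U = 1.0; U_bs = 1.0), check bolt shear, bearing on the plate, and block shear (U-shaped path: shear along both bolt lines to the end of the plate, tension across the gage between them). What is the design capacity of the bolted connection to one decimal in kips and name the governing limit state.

Bolt shear: A_b = π(0.875)²/4 = 0.60132 in². φR_n = 0.75 × 54 × 0.60132 × 8 × 2 = 389.7 kips.
Bearing (0.375 in plate, F_u = 58 ksi): end bolts L_c = 1.1875 − 0.9375/2 = 0.71875, R_n = min(1.2×0.71875×0.375×58, 2.4×0.875×0.375×58) = 18.759 kips/bolt; interior L_c = 2.875 − 0.9375 = 1.9375, R_n = 45.675 kips/bolt. φR_n = 0.75 × (2×18.759 + 6×45.675) = 233.7 kips.
Block shear: shear path 2×[1.1875+3×2.875] = 2×9.8125 in, A_gv = 7.3594, A_nv = 2×(9.8125 − 3.5×1)×0.375 = 4.7344 in²; tension across gage: (2.5 − 1×1)×0.375 = 0.5625 in². R_n = min(0.6×58×4.7344, 0.6×36×7.3594) + 1.0×58×0.5625 = min(164.76, 158.96) + 32.625 = 191.59 kips. φR_n = 0.75 × 191.59 = 143.7 kips.
Governing: min(389.7, 233.7, 143.7) = 143.7 kips → block shear.

143.7 kips (block shear governs)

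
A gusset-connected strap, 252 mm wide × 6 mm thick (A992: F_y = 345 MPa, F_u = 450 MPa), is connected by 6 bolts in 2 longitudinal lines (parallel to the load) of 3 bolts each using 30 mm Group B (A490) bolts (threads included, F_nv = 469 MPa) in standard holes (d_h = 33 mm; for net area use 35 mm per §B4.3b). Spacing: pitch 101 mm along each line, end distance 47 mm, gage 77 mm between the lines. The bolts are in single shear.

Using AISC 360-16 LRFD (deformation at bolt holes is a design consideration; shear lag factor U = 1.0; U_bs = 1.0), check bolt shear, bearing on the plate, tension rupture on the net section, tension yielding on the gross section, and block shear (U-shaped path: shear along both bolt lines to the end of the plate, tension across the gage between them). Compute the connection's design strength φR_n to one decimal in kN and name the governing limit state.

Bolt shear: A_b = π(30)²/4 = 706.86 mm². φR_n = 0.75 × 469 × 706.86 × 6 × 1 = 1491.8 kN.
Bearing (6 mm plate, F_u = 450 MPa): end bolts L_c = 47 − 33/2 = 30.5, R_n = min(1.2×30.5×6×450, 2.4×30×6×450) = 98.82 kN/bolt; interior L_c = 101 − 33 = 68, R_n = 194.4 kN/bolt. φR_n = 0.75 × (2×98.82 + 4×194.4) = 731.4 kN.
Tension rupture (net): A_n = (252 − 2×35)×6 = 1092 mm² (U = 1.0, A_e = A_n). φR_n = 0.75 × 450 × 1092 = 368.6 kN.
Tension yield (gross): A_g = 252×6 = 1512 mm². φR_n = 0.90 × 345 × 1512 = 469.5 kN.
Block shear: shear path 2×[47+2×101] = 2×249 mm, A_gv = 2988, A_nv = 2×(249 − 2.5×35)×6 = 1938 mm²; tension across gage: (77 − 1×35)×6 = 252 mm². R_n = min(0.6×450×1938, 0.6×345×2988) + 1.0×450×252 = min(523.26, 618.52) + 113.4 = 636.66 kN. φR_n = 0.75 × 636.66 = 477.5 kN.
Governing: min(1491.8, 731.4, 368.6, 469.5, 477.5) = 368.6 kN → net-section rupture.

368.6 kN (net-section rupture governs)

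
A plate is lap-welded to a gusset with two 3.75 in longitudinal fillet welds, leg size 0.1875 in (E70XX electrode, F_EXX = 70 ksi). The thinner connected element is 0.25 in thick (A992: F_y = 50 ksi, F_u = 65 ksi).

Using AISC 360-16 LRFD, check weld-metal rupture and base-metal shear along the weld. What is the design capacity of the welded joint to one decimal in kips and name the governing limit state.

31.3 kips (weld metal governs)

Weld metal: throat = 0.707×0.1875 = 0.13256 in, L = 2×3.75 = 7.5 in. φR_n = 0.75 × 0.6 × 70 × 0.13256 × 7.5 = 31.3 kips.
Base metal shear (0.25 in plate): yield φR_n = 1.0×0.6×50×0.25×7.5 = 56.3 kips; rupture φR_n = 0.75×0.6×65×0.25×7.5 = 54.8 kips; take 54.8 kips (rupture).
Governing: min(31.3, 54.8) = 31.3 kips → weld metal.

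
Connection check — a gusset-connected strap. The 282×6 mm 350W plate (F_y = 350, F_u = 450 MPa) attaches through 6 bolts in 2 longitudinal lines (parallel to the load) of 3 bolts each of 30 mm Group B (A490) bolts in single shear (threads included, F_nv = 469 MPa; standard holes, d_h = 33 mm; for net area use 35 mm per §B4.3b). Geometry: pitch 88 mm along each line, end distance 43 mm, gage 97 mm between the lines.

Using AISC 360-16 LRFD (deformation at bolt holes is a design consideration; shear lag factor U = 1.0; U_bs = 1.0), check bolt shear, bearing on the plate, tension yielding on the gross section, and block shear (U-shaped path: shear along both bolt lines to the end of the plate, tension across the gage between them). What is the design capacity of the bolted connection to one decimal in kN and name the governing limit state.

Bolt shear: A_b = π(30)²/4 = 706.86 mm². φR_n = 0.75 × 469 × 706.86 × 6 × 1 = 1491.8 kN.
Bearing (6 mm plate, F_u = 450 MPa): end bolts L_c = 43 − 33/2 = 26.5, R_n = min(1.2×26.5×6×450, 2.4×30×6×450) = 85.86 kN/bolt; interior L_c = 88 − 33 = 55, R_n = 178.2 kN/bolt. φR_n = 0.75 × (2×85.86 + 4×178.2) = 663.4 kN.
Tension yield (gross): A_g = 282×6 = 1692 mm². φR_n = 0.90 × 350 × 1692 = 533.0 kN.
Block shear: shear path 2×[43+2×88] = 2×219 mm, A_gv = 2628, A_nv = 2×(219 − 2.5×35)×6 = 1578 mm²; tension across gage: (97 − 1×35)×6 = 372 mm². R_n = min(0.6×450×1578, 0.6×350×2628) + 1.0×450×372 = min(426.06, 551.88) + 167.4 = 593.46 kN. φR_n = 0.75 × 593.46 = 445.1 kN.
Governing: min(1491.8, 663.4, 533.0, 445.1) = 445.1 kN → block shear.

445.1 kN (block shear governs)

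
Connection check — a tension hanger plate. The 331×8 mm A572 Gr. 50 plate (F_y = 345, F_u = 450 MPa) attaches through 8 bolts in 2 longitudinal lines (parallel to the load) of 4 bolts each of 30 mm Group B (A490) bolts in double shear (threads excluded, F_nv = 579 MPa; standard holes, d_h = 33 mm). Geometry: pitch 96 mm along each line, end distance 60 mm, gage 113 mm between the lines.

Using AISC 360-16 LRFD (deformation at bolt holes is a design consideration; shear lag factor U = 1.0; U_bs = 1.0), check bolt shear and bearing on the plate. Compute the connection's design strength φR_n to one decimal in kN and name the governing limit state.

Bolt shear: A_b = π(30)²/4 = 706.86 mm². φR_n = 0.75 × 579 × 706.86 × 8 × 2 = 4911.3 kN.
Bearing (8 mm plate, F_u = 450 MPa): end bolts L_c = 60 − 33/2 = 43.5, R_n = min(1.2×43.5×8×450, 2.4×30×8×450) = 187.92 kN/bolt; interior L_c = 96 − 33 = 63, R_n = 259.2 kN/bolt. φR_n = 0.75 × (2×187.92 + 6×259.2) = 1448.3 kN.
Governing: min(4911.3, 1448.3) = 1448.3 kN → bearing.

1448.3 kN (bearing governs)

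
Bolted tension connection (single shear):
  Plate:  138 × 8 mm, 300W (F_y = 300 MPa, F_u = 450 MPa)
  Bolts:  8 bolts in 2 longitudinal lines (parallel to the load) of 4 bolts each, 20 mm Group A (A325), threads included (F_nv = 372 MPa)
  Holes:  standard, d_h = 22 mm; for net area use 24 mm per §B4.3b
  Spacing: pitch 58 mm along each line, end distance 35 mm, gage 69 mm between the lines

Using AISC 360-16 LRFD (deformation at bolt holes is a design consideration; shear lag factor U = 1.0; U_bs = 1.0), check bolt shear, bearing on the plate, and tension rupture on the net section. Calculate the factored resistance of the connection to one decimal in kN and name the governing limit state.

243.0 kN (net-section rupture governs)

Bolt shear: A_b = π(20)²/4 = 314.16 mm². φR_n = 0.75 × 372 × 314.16 × 8 × 1 = 701.2 kN.
Bearing (8 mm plate, F_u = 450 MPa): end bolts L_c = 35 − 22/2 = 24, R_n = min(1.2×24×8×450, 2.4×20×8×450) = 103.68 kN/bolt; interior L_c = 58 − 22 = 36, R_n = 155.52 kN/bolt. φR_n = 0.75 × (2×103.68 + 6×155.52) = 855.4 kN.
Tension rupture (net): A_n = (138 − 2×24)×8 = 720 mm² (U = 1.0, A_e = A_n). φR_n = 0.75 × 450 × 720 = 243.0 kN.
Governing: min(701.2, 855.4, 243.0) = 243.0 kN → net-section rupture.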